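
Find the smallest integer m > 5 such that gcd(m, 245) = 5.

10

gcd(m, 245) = 5 forces 5 | m; write m = 5s. Then gcd(5s, 5·49) = 5·gcd(s, 49), so need gcd(s, 49) = 1.
5s > 5 gives s ≥ 2. The least s ≥ 2 coprime to 49 is 2, so m = 5·2 = 10.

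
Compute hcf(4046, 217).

7

4046 = 2 · 7 · 17²
217 = 7 · 31
Common: 7 = 7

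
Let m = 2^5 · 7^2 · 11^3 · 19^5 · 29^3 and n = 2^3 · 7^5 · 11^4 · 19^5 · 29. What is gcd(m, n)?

min exponent per shared prime: 2^3 · 7^2 · 11^3 · 19^5 · 29 = 37465378557992

37465378557992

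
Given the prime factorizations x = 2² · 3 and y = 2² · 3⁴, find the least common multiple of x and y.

max exponent per prime: 2² · 3⁴ = 324

324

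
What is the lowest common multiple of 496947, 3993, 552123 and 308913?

496947 = 3 · 11² · 37²; 3993 = 3 · 11³; 552123 = 3³ · 11² · 13²; 308913 = 3 · 11² · 23 · 37
lcm takes max exponent of each prime: 3³ · 11³ · 13² · 23 · 37² = 191231665911

191231665911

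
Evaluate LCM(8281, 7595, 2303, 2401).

2956027165

lcm(8281, 7595) = 8281·7595/gcd = 62894195/49 = 1283555
lcm(1283555, 2303) = 1283555·2303/gcd = 2956027165/49 = 60327085
lcm(60327085, 2401) = 60327085·2401/gcd = 144845331085/49 = 2956027165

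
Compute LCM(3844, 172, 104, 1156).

lcm(3844, 172) = 3844·172/gcd = 661168/4 = 165292
lcm(165292, 104) = 165292·104/gcd = 17190368/4 = 4297592
lcm(4297592, 1156) = 4297592·1156/gcd = 4968016352/4 = 1242004088

1242004088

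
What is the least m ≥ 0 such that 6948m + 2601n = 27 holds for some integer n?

219

gcd(6948, 2601) = 9 (Euclid: 6948 = 2·2601 + 1746; 2601 = 1·1746 + 855; 1746 = 2·855 + 36; 855 = 23·36 + 27; 36 = 1·27 + 9; 27 = 3·9 + 0), and 9 | 27.
Extended Euclid: 6948·(73) + 2601·(-195) = 9. Scale by 3: m₀ = 219.
General solution m = m₀ + 289t; reducing mod 289 gives m = 219 (and n = -585).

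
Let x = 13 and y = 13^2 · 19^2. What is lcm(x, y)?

61009

max exponent per prime: 13^2 · 19^2 = 61009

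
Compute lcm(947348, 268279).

254153574092

947348 = 2² · 37² · 173; 268279 = 11 · 29³
max exponents: 2² · 11 · 29³ · 37² · 173 = 254153574092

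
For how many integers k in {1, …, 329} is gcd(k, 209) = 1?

Prime factors of 209: 11, 19. Count integers ≤ 329 divisible by none of them.
By inclusion–exclusion: 329 − ⌊329/11⌋ − ⌊329/19⌋ + ⌊329/209⌋ = 284.

284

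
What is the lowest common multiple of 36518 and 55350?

1010635650

36518 = 2 · 19 · 31²; 55350 = 2 · 3³ · 5² · 41
max exponents: 2 · 3³ · 5² · 19 · 31² · 41 = 1010635650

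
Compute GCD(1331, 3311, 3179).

11

gcd(1331, 3311): 3311 = 2·1331 + 649; 1331 = 2·649 + 33; 649 = 19·33 + 22; 33 = 1·22 + 11; 22 = 2·11 + 0 → 11
gcd(11, 3179): 3179 = 289·11 + 0 → 11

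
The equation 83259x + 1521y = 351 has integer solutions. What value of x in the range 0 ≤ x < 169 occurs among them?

Reduce mod 1521: 83259x ≡ 351 (mod 1521). With g = gcd(83259, 1521) = 9 dividing 351, divide through: 9251x ≡ 39 (mod 169).
Since gcd(9251, 169) = 1, x ≡ 39·(9251)⁻¹ ≡ 26 (mod 169). Smallest non-negative: 26.

26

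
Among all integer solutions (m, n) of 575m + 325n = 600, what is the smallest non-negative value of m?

5

Euclid: 575 = 1·325 + 250; 325 = 1·250 + 75; 250 = 3·75 + 25; 75 = 3·25 + 0 → gcd = 25; 600 = 25·24.
Back-substitution yields 575·(4) + 325·(-7) = 25, so one solution is m = 4·24 = 96, n = -7·24 = -168.
Solutions in m differ by 325/25 = 13; the one in [0, 13) is 96 mod 13 = 5.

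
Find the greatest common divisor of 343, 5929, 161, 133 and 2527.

343 = 7³; 5929 = 7² · 11²; 161 = 7 · 23; 133 = 7 · 19; 2527 = 7 · 19²
gcd takes min exponent of each prime: 7 = 7

7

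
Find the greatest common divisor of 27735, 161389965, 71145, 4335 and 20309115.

15

gcd(27735, 161389965): 161389965 = 5819·27735 + 0 → 27735
gcd(27735, 71145): 71145 = 2·27735 + 15675; 27735 = 1·15675 + 12060; 15675 = 1·12060 + 3615; 12060 = 3·3615 + 1215; 3615 = 2·1215 + 1185; 1215 = 1·1185 + 30; 1185 = 39·30 + 15; 30 = 2·15 + 0 → 15
gcd(15, 4335): 4335 = 289·15 + 0 → 15
gcd(15, 20309115): 20309115 = 1353941·15 + 0 → 15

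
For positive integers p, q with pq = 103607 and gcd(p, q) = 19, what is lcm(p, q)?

5453

For any two positive integers, gcd × lcm equals their product. Hence lcm = 103607 / 19 = 5453.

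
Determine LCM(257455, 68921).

gcd first: 257455 = 3·68921 + 50692; 68921 = 1·50692 + 18229; 50692 = 2·18229 + 14234; 18229 = 1·14234 + 3995; 14234 = 3·3995 + 2249; 3995 = 1·2249 + 1746; 2249 = 1·1746 + 503; 1746 = 3·503 + 237; 503 = 2·237 + 29; 237 = 8·29 + 5; 29 = 5·5 + 4; 5 = 1·4 + 1; 4 = 4·1 + 0 → gcd = 1
lcm = 257455·68921/gcd = 17744056055/1 = 17744056055

17744056055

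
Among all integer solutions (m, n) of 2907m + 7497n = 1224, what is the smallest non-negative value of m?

Reduce mod 7497: 2907m ≡ 1224 (mod 7497). With g = gcd(2907, 7497) = 153 dividing 1224, divide through: 19m ≡ 8 (mod 49).
Since gcd(19, 49) = 1, m ≡ 8·(19)⁻¹ ≡ 3 (mod 49). Smallest non-negative: 3.

3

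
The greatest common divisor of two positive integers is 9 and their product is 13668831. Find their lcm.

Since gcd(u,v)·lcm(u,v) = uv, lcm = 13668831/9 = 1518759.

1518759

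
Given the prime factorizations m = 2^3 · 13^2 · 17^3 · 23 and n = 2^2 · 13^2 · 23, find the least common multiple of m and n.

152774648

max exponent per prime: 2^3 · 13^2 · 17^3 · 23 = 152774648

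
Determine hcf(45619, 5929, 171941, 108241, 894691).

49

45619 = 7⁴ · 19; 5929 = 7² · 11²; 171941 = 7² · 11² · 29; 108241 = 7² · 47²; 894691 = 7² · 19 · 31²
gcd takes min exponent of each prime: 7² = 49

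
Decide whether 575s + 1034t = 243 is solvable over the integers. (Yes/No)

Yes

By Bézout, 575s + 1034t = 243 has integer solutions iff gcd(575, 1034) | 243.
Euclid: 1034 = 1·575 + 459; 575 = 1·459 + 116; 459 = 3·116 + 111; 116 = 1·111 + 5; 111 = 22·5 + 1; 5 = 5·1 + 0. gcd = 1; 243 mod 1 = 0. Yes.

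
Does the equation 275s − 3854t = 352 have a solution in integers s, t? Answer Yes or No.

Yes

gcd(275, 3854): 3854 = 14·275 + 4; 275 = 68·4 + 3; 4 = 1·3 + 1; 3 = 3·1 + 0 → 1
1 divides 352, so a solution exists.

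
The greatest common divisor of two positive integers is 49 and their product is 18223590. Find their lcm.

371910

Since gcd(u,v)·lcm(u,v) = uv, lcm = 18223590/49 = 371910.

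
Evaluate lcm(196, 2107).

196 = 2² · 7²; 2107 = 7² · 43
max exponents: 2² · 7² · 43 = 8428

8428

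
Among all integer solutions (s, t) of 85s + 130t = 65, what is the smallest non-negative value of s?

Euclid: 130 = 1·85 + 45; 85 = 1·45 + 40; 45 = 1·40 + 5; 40 = 8·5 + 0 → gcd = 5; 65 = 5·13.
Back-substitution yields 85·(-3) + 130·(2) = 5, so one solution is s = -3·13 = -39, t = 2·13 = 26.
Solutions in s differ by 130/5 = 26; the one in [0, 26) is -39 mod 26 = 13.

13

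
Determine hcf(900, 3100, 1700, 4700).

100

gcd(900, 3100): 3100 = 3·900 + 400; 900 = 2·400 + 100; 400 = 4·100 + 0 → 100
gcd(100, 1700): 1700 = 17·100 + 0 → 100
gcd(100, 4700): 4700 = 47·100 + 0 → 100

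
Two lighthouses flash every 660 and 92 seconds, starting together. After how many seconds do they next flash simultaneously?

660 = 2² · 3 · 5 · 11; 92 = 2² · 23
max exponents: 2² · 3 · 5 · 11 · 23 = 15180

15180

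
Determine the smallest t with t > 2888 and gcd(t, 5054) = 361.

3249

gcd(t, 5054) = 361 forces 361 | t; write t = 361s. Then gcd(361s, 361·14) = 361·gcd(s, 14), so need gcd(s, 14) = 1.
361s > 2888 gives s ≥ 9. The least s ≥ 9 coprime to 14 is 9, so t = 361·9 = 3249.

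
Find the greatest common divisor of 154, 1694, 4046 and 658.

14

gcd(154, 1694): 1694 = 11·154 + 0 → 154
gcd(154, 4046): 4046 = 26·154 + 42; 154 = 3·42 + 28; 42 = 1·28 + 14; 28 = 2·14 + 0 → 14
gcd(14, 658): 658 = 47·14 + 0 → 14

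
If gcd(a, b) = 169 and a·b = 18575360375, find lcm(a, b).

gcd·lcm = product, so lcm = 18575360375/169 = 109913375.

109913375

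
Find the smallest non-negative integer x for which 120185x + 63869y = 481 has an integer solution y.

Reduce mod 63869: 120185x ≡ 481 (mod 63869). With g = gcd(120185, 63869) = 13 dividing 481, divide through: 9245x ≡ 37 (mod 4913).
Since gcd(9245, 4913) = 1, x ≡ 37·(9245)⁻¹ ≡ 1818 (mod 4913). Smallest non-negative: 1818.

1818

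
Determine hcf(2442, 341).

11

2442 = 2 · 3 · 11 · 37
341 = 11 · 31
Common: 11 = 11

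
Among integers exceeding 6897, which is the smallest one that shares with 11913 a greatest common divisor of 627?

7524

gcd(x, 11913) = 627 forces 627 | x; write x = 627s. Then gcd(627s, 627·19) = 627·gcd(s, 19), so need gcd(s, 19) = 1.
627s > 6897 gives s ≥ 12. The least s ≥ 12 coprime to 19 is 12, so x = 627·12 = 7524.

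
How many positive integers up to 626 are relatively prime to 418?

418 = 2·11·19. Inclusion–exclusion on these primes:
626 − ⌊626/2⌋ − ⌊626/11⌋ − ⌊626/19⌋ + ⌊626/22⌋ + ⌊626/38⌋ + ⌊626/209⌋ − ⌊626/418⌋ = 270

270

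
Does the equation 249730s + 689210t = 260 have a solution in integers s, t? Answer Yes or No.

gcd(249730, 689210): 689210 = 2·249730 + 189750; 249730 = 1·189750 + 59980; 189750 = 3·59980 + 9810; 59980 = 6·9810 + 1120; 9810 = 8·1120 + 850; 1120 = 1·850 + 270; 850 = 3·270 + 40; 270 = 6·40 + 30; 40 = 1·30 + 10; 30 = 3·10 + 0 → 10
10 divides 260, so a solution exists.

Yes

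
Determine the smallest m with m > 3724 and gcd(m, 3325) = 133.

Multiples of 133 above 3724: 133·29, 133·30, … . Need the cofactor coprime to 3325/133 = 25.
Checking s = 29, 30, … the first with gcd(s, 25) = 1 is s = 29, giving 3857.

3857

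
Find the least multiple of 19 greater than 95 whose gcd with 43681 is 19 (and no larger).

Multiples of 19 above 95: 19·6, 19·7, … . Need the cofactor coprime to 43681/19 = 2299.
Checking s = 6, 7, … the first with gcd(s, 2299) = 1 is s = 6, giving 114.

114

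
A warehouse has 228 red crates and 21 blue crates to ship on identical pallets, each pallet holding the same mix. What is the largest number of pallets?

3

228 = 2² · 3 · 19
21 = 3 · 7
Common: 3 = 3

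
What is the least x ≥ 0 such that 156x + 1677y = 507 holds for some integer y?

14

Euclid: 1677 = 10·156 + 117; 156 = 1·117 + 39; 117 = 3·39 + 0 → gcd = 39; 507 = 39·13.
Back-substitution yields 156·(11) + 1677·(-1) = 39, so one solution is x = 11·13 = 143, y = -1·13 = -13.
Solutions in x differ by 1677/39 = 43; the one in [0, 43) is 143 mod 43 = 14.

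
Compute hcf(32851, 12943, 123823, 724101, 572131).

32851 = 7 · 13 · 19²; 12943 = 7 · 43²; 123823 = 7³ · 19²; 724101 = 3 · 7 · 29² · 41; 572131 = 7 · 37 · 47²
gcd takes min exponent of each prime: 7 = 7

7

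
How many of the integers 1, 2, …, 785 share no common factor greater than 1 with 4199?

Prime factors of 4199: 13, 17, 19. Count integers ≤ 785 divisible by none of them.
By inclusion–exclusion: 785 − ⌊785/13⌋ − ⌊785/17⌋ − ⌊785/19⌋ + ⌊785/221⌋ + ⌊785/247⌋ + ⌊785/323⌋ − ⌊785/4199⌋ = 646.

646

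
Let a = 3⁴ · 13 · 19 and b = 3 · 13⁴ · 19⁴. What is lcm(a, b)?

max exponent per prime: 3⁴ · 13⁴ · 19⁴ = 301489944561

301489944561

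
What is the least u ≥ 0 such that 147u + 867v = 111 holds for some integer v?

gcd(147, 867) = 3 (Euclid: 867 = 5·147 + 132; 147 = 1·132 + 15; 132 = 8·15 + 12; 15 = 1·12 + 3; 12 = 4·3 + 0), and 3 | 111.
Extended Euclid: 147·(59) + 867·(-10) = 3. Scale by 37: u₀ = 2183.
General solution u = u₀ + 289t; reducing mod 289 gives u = 160 (and v = -27).

160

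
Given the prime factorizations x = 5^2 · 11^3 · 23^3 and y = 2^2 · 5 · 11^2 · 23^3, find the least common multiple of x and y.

1619427700

max exponent per prime: 2^2 · 5^2 · 11^3 · 23^3 = 1619427700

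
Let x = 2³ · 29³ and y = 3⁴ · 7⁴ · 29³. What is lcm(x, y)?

max exponent per prime: 2³ · 3⁴ · 7⁴ · 29³ = 37945576872

37945576872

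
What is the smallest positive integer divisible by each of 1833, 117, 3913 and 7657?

lcm(1833, 117) = 1833·117/gcd = 214461/39 = 5499
lcm(5499, 3913) = 5499·3913/gcd = 21517587/13 = 1655199
lcm(1655199, 7657) = 1655199·7657/gcd = 12673858743/13 = 974912211

974912211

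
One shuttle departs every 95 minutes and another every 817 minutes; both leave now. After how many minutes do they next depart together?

gcd first: 817 = 8·95 + 57; 95 = 1·57 + 38; 57 = 1·38 + 19; 38 = 2·19 + 0 → gcd = 19
lcm = 95·817/gcd = 77615/19 = 4085

4085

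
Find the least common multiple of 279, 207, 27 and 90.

192510

279 = 3² · 31; 207 = 3² · 23; 27 = 3³; 90 = 2 · 3² · 5
lcm takes max exponent of each prime: 2 · 3³ · 5 · 23 · 31 = 192510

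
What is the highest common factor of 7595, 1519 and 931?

49

7595 = 5 · 7² · 31; 1519 = 7² · 31; 931 = 7² · 19
gcd takes min exponent of each prime: 7² = 49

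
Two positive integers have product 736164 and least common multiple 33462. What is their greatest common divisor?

22

gcd·lcm = product, so gcd = 736164/33462 = 22.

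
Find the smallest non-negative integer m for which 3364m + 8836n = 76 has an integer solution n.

767

Euclid: 8836 = 2·3364 + 2108; 3364 = 1·2108 + 1256; 2108 = 1·1256 + 852; 1256 = 1·852 + 404; 852 = 2·404 + 44; 404 = 9·44 + 8; 44 = 5·8 + 4; 8 = 2·4 + 0 → gcd = 4; 76 = 4·19.
Back-substitution yields 3364·(-1006) + 8836·(383) = 4, so one solution is m = -1006·19 = -19114, n = 383·19 = 7277.
Solutions in m differ by 8836/4 = 2209; the one in [0, 2209) is -19114 mod 2209 = 767.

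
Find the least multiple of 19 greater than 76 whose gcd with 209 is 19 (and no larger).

209 = 19·11. Any m with gcd(m, 209) = 19 is a multiple of 19, say 19s, with s coprime to 11.
Need s > 76/19, so s ≥ 5. First s ≥ 5 with gcd(s, 11) = 1 is s = 5. Thus m = 19·5 = 95.

95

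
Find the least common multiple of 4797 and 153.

gcd first: 4797 = 31·153 + 54; 153 = 2·54 + 45; 54 = 1·45 + 9; 45 = 5·9 + 0 → gcd = 9
lcm = 4797·153/gcd = 733941/9 = 81549

81549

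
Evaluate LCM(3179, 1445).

gcd first: 3179 = 2·1445 + 289; 1445 = 5·289 + 0 → gcd = 289
lcm = 3179·1445/gcd = 4593655/289 = 15895

15895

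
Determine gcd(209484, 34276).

Euclid: 209484 = 6·34276 + 3828; 34276 = 8·3828 + 3652; 3828 = 1·3652 + 176; 3652 = 20·176 + 132; 176 = 1·132 + 44; 132 = 3·44 + 0. Last nonzero remainder: 44.

44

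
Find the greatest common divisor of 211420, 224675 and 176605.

gcd(211420, 224675): 224675 = 1·211420 + 13255; 211420 = 15·13255 + 12595; 13255 = 1·12595 + 660; 12595 = 19·660 + 55; 660 = 12·55 + 0 → 55
gcd(55, 176605): 176605 = 3211·55 + 0 → 55

55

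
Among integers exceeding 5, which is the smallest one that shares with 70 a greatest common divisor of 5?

Multiples of 5 above 5: 5·2, 5·3, … . Need the cofactor coprime to 70/5 = 14.
Checking s = 2, 3, … the first with gcd(s, 14) = 1 is s = 3, giving 15.

15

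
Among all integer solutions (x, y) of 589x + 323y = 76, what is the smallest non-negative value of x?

10

gcd(589, 323) = 19 (Euclid: 589 = 1·323 + 266; 323 = 1·266 + 57; 266 = 4·57 + 38; 57 = 1·38 + 19; 38 = 2·19 + 0), and 19 | 76.
Extended Euclid: 589·(-6) + 323·(11) = 19. Scale by 4: x₀ = -24.
General solution x = x₀ + 17t; reducing mod 17 gives x = 10 (and y = -18).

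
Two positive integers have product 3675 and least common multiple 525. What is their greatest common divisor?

gcd·lcm = product, so gcd = 3675/525 = 7.

7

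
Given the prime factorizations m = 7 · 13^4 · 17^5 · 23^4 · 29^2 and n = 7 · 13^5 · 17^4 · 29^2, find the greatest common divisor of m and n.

14043104595247

min exponent per shared prime: 7 · 13^4 · 17^4 · 29^2 = 14043104595247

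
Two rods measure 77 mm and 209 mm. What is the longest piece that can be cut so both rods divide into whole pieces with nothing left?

77 = 7 · 11
209 = 11 · 19
Common: 11 = 11

11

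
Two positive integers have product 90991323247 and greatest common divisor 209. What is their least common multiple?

435365183

gcd·lcm = product, so lcm = 90991323247/209 = 435365183.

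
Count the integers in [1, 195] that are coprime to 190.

Prime factors of 190: 2, 5, 19. Count integers ≤ 195 divisible by none of them.
By inclusion–exclusion: 195 − ⌊195/2⌋ − ⌊195/5⌋ − ⌊195/19⌋ + ⌊195/10⌋ + ⌊195/38⌋ + ⌊195/95⌋ − ⌊195/190⌋ = 74.

74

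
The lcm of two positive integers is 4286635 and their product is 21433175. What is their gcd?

From gcd × lcm = uv: gcd = 21433175 / 4286635 = 5.

5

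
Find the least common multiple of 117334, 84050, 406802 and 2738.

lcm(117334, 84050) = 117334·84050/gcd = 9861922700/2 = 4930961350
lcm(4930961350, 406802) = 4930961350·406802/gcd = 2005924939102700/3362 = 596646323350
lcm(596646323350, 2738) = 596646323350·2738/gcd = 1633617633332300/2 = 816808816666150

816808816666150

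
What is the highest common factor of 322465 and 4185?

322465 = 5 · 11² · 13 · 41
4185 = 3³ · 5 · 31
Common: 5 = 5

5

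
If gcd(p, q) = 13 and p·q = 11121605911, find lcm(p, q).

gcd·lcm = product, so lcm = 11121605911/13 = 855508147.

855508147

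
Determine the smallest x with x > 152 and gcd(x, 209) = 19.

Multiples of 19 above 152: 19·9, 19·10, … . Need the cofactor coprime to 209/19 = 11.
Checking s = 9, 10, … the first with gcd(s, 11) = 1 is s = 9, giving 171.

171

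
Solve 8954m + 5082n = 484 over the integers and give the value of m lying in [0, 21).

8

gcd(8954, 5082) = 242 (Euclid: 8954 = 1·5082 + 3872; 5082 = 1·3872 + 1210; 3872 = 3·1210 + 242; 1210 = 5·242 + 0), and 242 | 484.
Extended Euclid: 8954·(4) + 5082·(-7) = 242. Scale by 2: m₀ = 8.
General solution m = m₀ + 21t; reducing mod 21 gives m = 8 (and n = -14).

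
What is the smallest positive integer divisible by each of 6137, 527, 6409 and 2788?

11762591516

6137 = 17 · 19²; 527 = 17 · 31; 6409 = 13 · 17 · 29; 2788 = 2² · 17 · 41
lcm takes max exponent of each prime: 2² · 13 · 17 · 19² · 29 · 31 · 41 = 11762591516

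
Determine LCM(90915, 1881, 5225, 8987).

58640175

lcm(90915, 1881) = 90915·1881/gcd = 171011115/627 = 272745
lcm(272745, 5225) = 272745·5225/gcd = 1425092625/1045 = 1363725
lcm(1363725, 8987) = 1363725·8987/gcd = 12255796575/209 = 58640175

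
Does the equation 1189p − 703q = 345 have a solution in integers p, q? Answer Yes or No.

Yes

gcd(1189, 703): 1189 = 1·703 + 486; 703 = 1·486 + 217; 486 = 2·217 + 52; 217 = 4·52 + 9; 52 = 5·9 + 7; 9 = 1·7 + 2; 7 = 3·2 + 1; 2 = 2·1 + 0 → 1
1 divides 345, so a solution exists.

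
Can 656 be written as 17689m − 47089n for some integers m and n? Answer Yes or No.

By Bézout, 17689m − 47089n = 656 has integer solutions iff gcd(17689, 47089) | 656.
Euclid: 47089 = 2·17689 + 11711; 17689 = 1·11711 + 5978; 11711 = 1·5978 + 5733; 5978 = 1·5733 + 245; 5733 = 23·245 + 98; 245 = 2·98 + 49; 98 = 2·49 + 0. gcd = 49; 656 mod 49 = 19. No.

No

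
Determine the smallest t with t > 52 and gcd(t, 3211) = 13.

gcd(t, 3211) = 13 forces 13 | t; write t = 13s. Then gcd(13s, 13·247) = 13·gcd(s, 247), so need gcd(s, 247) = 1.
13s > 52 gives s ≥ 5. The least s ≥ 5 coprime to 247 is 5, so t = 13·5 = 65.

65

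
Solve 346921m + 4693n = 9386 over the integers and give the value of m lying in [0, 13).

Reduce mod 4693: 346921m ≡ 9386 (mod 4693). With g = gcd(346921, 4693) = 361 dividing 9386, divide through: 961m ≡ 26 (mod 13).
Since gcd(961, 13) = 1, m ≡ 26·(961)⁻¹ ≡ 0 (mod 13). Smallest non-negative: 0.

0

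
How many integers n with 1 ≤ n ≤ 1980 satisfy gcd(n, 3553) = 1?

1605

3553 = 11·17·19. Inclusion–exclusion on these primes:
1980 − ⌊1980/11⌋ − ⌊1980/17⌋ − ⌊1980/19⌋ + ⌊1980/187⌋ + ⌊1980/209⌋ + ⌊1980/323⌋ − ⌊1980/3553⌋ = 1605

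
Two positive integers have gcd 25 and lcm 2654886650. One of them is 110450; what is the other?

Using mn = gcd(m,n)·lcm(m,n) = 25·2654886650 = 66372166250, we get n = 66372166250/110450 = 600925.

600925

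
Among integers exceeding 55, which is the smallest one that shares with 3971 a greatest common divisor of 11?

66

gcd(a, 3971) = 11 forces 11 | a; write a = 11s. Then gcd(11s, 11·361) = 11·gcd(s, 361), so need gcd(s, 361) = 1.
11s > 55 gives s ≥ 6. The least s ≥ 6 coprime to 361 is 6, so a = 11·6 = 66.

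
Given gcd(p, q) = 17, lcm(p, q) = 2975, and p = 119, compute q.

p·q = gcd·lcm = 17·2975 = 50575, so q = 50575/119 = 425.

425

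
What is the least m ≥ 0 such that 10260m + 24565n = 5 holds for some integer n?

Euclid: 24565 = 2·10260 + 4045; 10260 = 2·4045 + 2170; 4045 = 1·2170 + 1875; 2170 = 1·1875 + 295; 1875 = 6·295 + 105; 295 = 2·105 + 85; 105 = 1·85 + 20; 85 = 4·20 + 5; 20 = 4·5 + 0 → gcd = 5; 5 = 5·1.
Back-substitution yields 10260·(1166) + 24565·(-487) = 5, so one solution is m = 1166·1 = 1166, n = -487·1 = -487.
Solutions in m differ by 24565/5 = 4913; the one in [0, 4913) is 1166 mod 4913 = 1166.

1166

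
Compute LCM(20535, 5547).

gcd first: 20535 = 3·5547 + 3894; 5547 = 1·3894 + 1653; 3894 = 2·1653 + 588; 1653 = 2·588 + 477; 588 = 1·477 + 111; 477 = 4·111 + 33; 111 = 3·33 + 12; 33 = 2·12 + 9; 12 = 1·9 + 3; 9 = 3·3 + 0 → gcd = 3
lcm = 20535·5547/gcd = 113907645/3 = 37969215

37969215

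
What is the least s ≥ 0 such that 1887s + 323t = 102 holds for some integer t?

17

Euclid: 1887 = 5·323 + 272; 323 = 1·272 + 51; 272 = 5·51 + 17; 51 = 3·17 + 0 → gcd = 17; 102 = 17·6.
Back-substitution yields 1887·(6) + 323·(-35) = 17, so one solution is s = 6·6 = 36, t = -35·6 = -210.
Solutions in s differ by 323/17 = 19; the one in [0, 19) is 36 mod 19 = 17.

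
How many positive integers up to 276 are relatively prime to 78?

85

Prime factors of 78: 2, 3, 13. Count integers ≤ 276 divisible by none of them.
By inclusion–exclusion: 276 − ⌊276/2⌋ − ⌊276/3⌋ − ⌊276/13⌋ + ⌊276/6⌋ + ⌊276/26⌋ + ⌊276/39⌋ − ⌊276/78⌋ = 85.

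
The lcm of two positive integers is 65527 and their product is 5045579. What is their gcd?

From gcd × lcm = mn: gcd = 5045579 / 65527 = 77.

77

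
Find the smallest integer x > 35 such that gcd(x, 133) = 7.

Multiples of 7 above 35: 7·6, 7·7, … . Need the cofactor coprime to 133/7 = 19.
Checking s = 6, 7, … the first with gcd(s, 19) = 1 is s = 6, giving 42.

42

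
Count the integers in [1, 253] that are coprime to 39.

156

39 = 3·13. Inclusion–exclusion on these primes:
253 − ⌊253/3⌋ − ⌊253/13⌋ + ⌊253/39⌋ = 156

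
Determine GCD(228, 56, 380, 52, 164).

4

gcd(228, 56): 228 = 4·56 + 4; 56 = 14·4 + 0 → 4
gcd(4, 380): 380 = 95·4 + 0 → 4
gcd(4, 52): 52 = 13·4 + 0 → 4
gcd(4, 164): 164 = 41·4 + 0 → 4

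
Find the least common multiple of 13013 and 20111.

221221

gcd first: 20111 = 1·13013 + 7098; 13013 = 1·7098 + 5915; 7098 = 1·5915 + 1183; 5915 = 5·1183 + 0 → gcd = 1183
lcm = 13013·20111/gcd = 261704443/1183 = 221221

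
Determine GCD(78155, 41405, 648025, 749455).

245

78155 = 5 · 7² · 11 · 29; 41405 = 5 · 7² · 13²; 648025 = 5² · 7² · 23²; 749455 = 5 · 7³ · 19 · 23
gcd takes min exponent of each prime: 5 · 7² = 245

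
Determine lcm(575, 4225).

gcd first: 4225 = 7·575 + 200; 575 = 2·200 + 175; 200 = 1·175 + 25; 175 = 7·25 + 0 → gcd = 25
lcm = 575·4225/gcd = 2429375/25 = 97175

97175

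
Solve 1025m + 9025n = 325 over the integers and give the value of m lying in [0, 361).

150

gcd(1025, 9025) = 25 (Euclid: 9025 = 8·1025 + 825; 1025 = 1·825 + 200; 825 = 4·200 + 25; 200 = 8·25 + 0), and 25 | 325.
Extended Euclid: 1025·(-44) + 9025·(5) = 25. Scale by 13: m₀ = -572.
General solution m = m₀ + 361t; reducing mod 361 gives m = 150 (and n = -17).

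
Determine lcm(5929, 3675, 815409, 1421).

lcm(5929, 3675) = 5929·3675/gcd = 21789075/49 = 444675
lcm(444675, 815409) = 444675·815409/gcd = 362591997075/147 = 2466612225
lcm(2466612225, 1421) = 2466612225·1421/gcd = 3505055971725/49 = 71531754525

71531754525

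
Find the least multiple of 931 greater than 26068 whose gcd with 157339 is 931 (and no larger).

26999

157339 = 931·169. Any a with gcd(a, 157339) = 931 is a multiple of 931, say 931s, with s coprime to 169.
Need s > 26068/931, so s ≥ 29. First s ≥ 29 with gcd(s, 169) = 1 is s = 29. Thus a = 931·29 = 26999.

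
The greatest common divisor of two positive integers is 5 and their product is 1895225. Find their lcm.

379045

For any two positive integers, gcd × lcm equals their product. Hence lcm = 1895225 / 5 = 379045.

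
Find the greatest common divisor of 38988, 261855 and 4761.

gcd(38988, 261855): 261855 = 6·38988 + 27927; 38988 = 1·27927 + 11061; 27927 = 2·11061 + 5805; 11061 = 1·5805 + 5256; 5805 = 1·5256 + 549; 5256 = 9·549 + 315; 549 = 1·315 + 234; 315 = 1·234 + 81; 234 = 2·81 + 72; 81 = 1·72 + 9; 72 = 8·9 + 0 → 9
gcd(9, 4761): 4761 = 529·9 + 0 → 9

9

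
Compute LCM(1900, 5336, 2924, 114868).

53206645094200

lcm(1900, 5336) = 1900·5336/gcd = 10138400/4 = 2534600
lcm(2534600, 2924) = 2534600·2924/gcd = 7411170400/4 = 1852792600
lcm(1852792600, 114868) = 1852792600·114868/gcd = 212826580376800/4 = 53206645094200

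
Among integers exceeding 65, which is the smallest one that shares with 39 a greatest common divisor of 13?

91

39 = 13·3. Any a with gcd(a, 39) = 13 is a multiple of 13, say 13s, with s coprime to 3.
Need s > 65/13, so s ≥ 6. First s ≥ 6 with gcd(s, 3) = 1 is s = 7. Thus a = 13·7 = 91.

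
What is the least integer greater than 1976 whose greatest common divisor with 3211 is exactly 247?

2223

3211 = 247·13. Any x with gcd(x, 3211) = 247 is a multiple of 247, say 247s, with s coprime to 13.
Need s > 1976/247, so s ≥ 9. First s ≥ 9 with gcd(s, 13) = 1 is s = 9. Thus x = 247·9 = 2223.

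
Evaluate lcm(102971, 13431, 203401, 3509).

15059199837

102971 = 11² · 23 · 37; 13431 = 3 · 11² · 37; 203401 = 11² · 41²; 3509 = 11² · 29
lcm takes max exponent of each prime: 3 · 11² · 23 · 29 · 37 · 41² = 15059199837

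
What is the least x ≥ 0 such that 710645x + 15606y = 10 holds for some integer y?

7994

Reduce mod 15606: 710645x ≡ 10 (mod 15606). With g = gcd(710645, 15606) = 1 dividing 10, divide through: 710645x ≡ 10 (mod 15606).
Since gcd(710645, 15606) = 1, x ≡ 10·(710645)⁻¹ ≡ 7994 (mod 15606). Smallest non-negative: 7994.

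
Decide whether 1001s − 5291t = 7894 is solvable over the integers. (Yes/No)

No

By Bézout, 1001s − 5291t = 7894 has integer solutions iff gcd(1001, 5291) | 7894.
Euclid: 5291 = 5·1001 + 286; 1001 = 3·286 + 143; 286 = 2·143 + 0. gcd = 143; 7894 mod 143 = 29. No.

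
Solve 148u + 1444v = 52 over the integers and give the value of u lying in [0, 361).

Euclid: 1444 = 9·148 + 112; 148 = 1·112 + 36; 112 = 3·36 + 4; 36 = 9·4 + 0 → gcd = 4; 52 = 4·13.
Back-substitution yields 148·(-39) + 1444·(4) = 4, so one solution is u = -39·13 = -507, v = 4·13 = 52.
Solutions in u differ by 1444/4 = 361; the one in [0, 361) is -507 mod 361 = 215.

215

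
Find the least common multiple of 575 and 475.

575 = 5² · 23; 475 = 5² · 19
max exponents: 5² · 19 · 23 = 10925

10925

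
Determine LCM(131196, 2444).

gcd first: 131196 = 53·2444 + 1664; 2444 = 1·1664 + 780; 1664 = 2·780 + 104; 780 = 7·104 + 52; 104 = 2·52 + 0 → gcd = 52
lcm = 131196·2444/gcd = 320643024/52 = 6166212

6166212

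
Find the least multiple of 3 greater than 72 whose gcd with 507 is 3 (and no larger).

Multiples of 3 above 72: 3·25, 3·26, … . Need the cofactor coprime to 507/3 = 169.
Checking s = 25, 26, … the first with gcd(s, 169) = 1 is s = 25, giving 75.

75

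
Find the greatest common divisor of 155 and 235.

5

Euclid: 235 = 1·155 + 80; 155 = 1·80 + 75; 80 = 1·75 + 5; 75 = 15·5 + 0. Last nonzero remainder: 5.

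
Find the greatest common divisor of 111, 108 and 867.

gcd(111, 108): 111 = 1·108 + 3; 108 = 36·3 + 0 → 3
gcd(3, 867): 867 = 289·3 + 0 → 3

3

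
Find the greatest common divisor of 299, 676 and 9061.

299 = 13 · 23; 676 = 2² · 13²; 9061 = 13 · 17 · 41
gcd takes min exponent of each prime: 13 = 13

13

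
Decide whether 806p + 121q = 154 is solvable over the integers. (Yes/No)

gcd(806, 121): 806 = 6·121 + 80; 121 = 1·80 + 41; 80 = 1·41 + 39; 41 = 1·39 + 2; 39 = 19·2 + 1; 2 = 2·1 + 0 → 1
1 divides 154, so a solution exists.

Yes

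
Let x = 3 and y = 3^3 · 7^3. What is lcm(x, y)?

max exponent per prime: 3^3 · 7^3 = 9261

9261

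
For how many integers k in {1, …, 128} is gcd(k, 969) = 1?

77

969 = 3·17·19. Inclusion–exclusion on these primes:
128 − ⌊128/3⌋ − ⌊128/17⌋ − ⌊128/19⌋ + ⌊128/51⌋ + ⌊128/57⌋ + ⌊128/323⌋ − ⌊128/969⌋ = 77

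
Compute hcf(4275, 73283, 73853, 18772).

gcd(4275, 73283): 73283 = 17·4275 + 608; 4275 = 7·608 + 19; 608 = 32·19 + 0 → 19
gcd(19, 73853): 73853 = 3887·19 + 0 → 19
gcd(19, 18772): 18772 = 988·19 + 0 → 19

19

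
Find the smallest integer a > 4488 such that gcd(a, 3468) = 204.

gcd(a, 3468) = 204 forces 204 | a; write a = 204s. Then gcd(204s, 204·17) = 204·gcd(s, 17), so need gcd(s, 17) = 1.
204s > 4488 gives s ≥ 23. The least s ≥ 23 coprime to 17 is 23, so a = 204·23 = 4692.

4692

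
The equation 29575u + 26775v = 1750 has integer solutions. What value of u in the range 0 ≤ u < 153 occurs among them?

58

gcd(29575, 26775) = 175 (Euclid: 29575 = 1·26775 + 2800; 26775 = 9·2800 + 1575; 2800 = 1·1575 + 1225; 1575 = 1·1225 + 350; 1225 = 3·350 + 175; 350 = 2·175 + 0), and 175 | 1750.
Extended Euclid: 29575·(67) + 26775·(-74) = 175. Scale by 10: u₀ = 670.
General solution u = u₀ + 153t; reducing mod 153 gives u = 58 (and v = -64).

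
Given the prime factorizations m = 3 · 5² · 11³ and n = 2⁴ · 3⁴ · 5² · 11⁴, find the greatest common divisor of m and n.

99825

min exponent per shared prime: 3 · 5² · 11³ = 99825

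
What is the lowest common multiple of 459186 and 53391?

628625634

459186 = 2 · 3 · 7 · 13 · 29²; 53391 = 3 · 13 · 37²
max exponents: 2 · 3 · 7 · 13 · 29² · 37² = 628625634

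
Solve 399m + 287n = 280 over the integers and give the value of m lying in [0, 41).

23

Reduce mod 287: 399m ≡ 280 (mod 287). With g = gcd(399, 287) = 7 dividing 280, divide through: 57m ≡ 40 (mod 41).
Since gcd(57, 41) = 1, m ≡ 40·(57)⁻¹ ≡ 23 (mod 41). Smallest non-negative: 23.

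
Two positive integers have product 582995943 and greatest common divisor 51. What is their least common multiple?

11431293

For any two positive integers, gcd × lcm equals their product. Hence lcm = 582995943 / 51 = 11431293.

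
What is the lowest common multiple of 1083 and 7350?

2653350

gcd first: 7350 = 6·1083 + 852; 1083 = 1·852 + 231; 852 = 3·231 + 159; 231 = 1·159 + 72; 159 = 2·72 + 15; 72 = 4·15 + 12; 15 = 1·12 + 3; 12 = 4·3 + 0 → gcd = 3
lcm = 1083·7350/gcd = 7960050/3 = 2653350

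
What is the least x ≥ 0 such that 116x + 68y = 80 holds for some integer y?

13

Reduce mod 68: 116x ≡ 80 (mod 68). With g = gcd(116, 68) = 4 dividing 80, divide through: 29x ≡ 20 (mod 17).
Since gcd(29, 17) = 1, x ≡ 20·(29)⁻¹ ≡ 13 (mod 17). Smallest non-negative: 13.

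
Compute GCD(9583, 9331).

9583 = 7 · 37²
9331 = 7 · 31 · 43
Common: 7 = 7

7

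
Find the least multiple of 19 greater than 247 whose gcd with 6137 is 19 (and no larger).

Multiples of 19 above 247: 19·14, 19·15, … . Need the cofactor coprime to 6137/19 = 323.
Checking s = 14, 15, … the first with gcd(s, 323) = 1 is s = 14, giving 266.

266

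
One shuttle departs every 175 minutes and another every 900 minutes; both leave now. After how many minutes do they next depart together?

6300

gcd first: 900 = 5·175 + 25; 175 = 7·25 + 0 → gcd = 25
lcm = 175·900/gcd = 157500/25 = 6300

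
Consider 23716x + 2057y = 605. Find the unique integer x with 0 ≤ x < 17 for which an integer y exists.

Reduce mod 2057: 23716x ≡ 605 (mod 2057). With g = gcd(23716, 2057) = 121 dividing 605, divide through: 196x ≡ 5 (mod 17).
Since gcd(196, 17) = 1, x ≡ 5·(196)⁻¹ ≡ 10 (mod 17). Smallest non-negative: 10.

10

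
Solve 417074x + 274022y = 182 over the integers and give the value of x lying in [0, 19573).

6101

gcd(417074, 274022) = 14 (Euclid: 417074 = 1·274022 + 143052; 274022 = 1·143052 + 130970; 143052 = 1·130970 + 12082; 130970 = 10·12082 + 10150; 12082 = 1·10150 + 1932; 10150 = 5·1932 + 490; 1932 = 3·490 + 462; 490 = 1·462 + 28; 462 = 16·28 + 14; 28 = 2·14 + 0), and 14 | 182.
Extended Euclid: 417074·(9503) + 274022·(-14464) = 14. Scale by 13: x₀ = 123539.
General solution x = x₀ + 19573t; reducing mod 19573 gives x = 6101 (and y = -9286).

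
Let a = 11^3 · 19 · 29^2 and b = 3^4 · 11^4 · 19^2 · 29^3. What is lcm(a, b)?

max exponent per prime: 3^4 · 11^4 · 19^2 · 29^3 = 10441357244109

10441357244109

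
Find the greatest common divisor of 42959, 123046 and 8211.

42959 = 7 · 17 · 19²; 123046 = 2 · 7 · 11 · 17 · 47; 8211 = 3 · 7 · 17 · 23
gcd takes min exponent of each prime: 7 · 17 = 119

119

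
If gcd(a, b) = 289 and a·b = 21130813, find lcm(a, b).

73117

gcd·lcm = product, so lcm = 21130813/289 = 73117.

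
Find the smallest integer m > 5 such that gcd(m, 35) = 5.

10

gcd(m, 35) = 5 forces 5 | m; write m = 5s. Then gcd(5s, 5·7) = 5·gcd(s, 7), so need gcd(s, 7) = 1.
5s > 5 gives s ≥ 2. The least s ≥ 2 coprime to 7 is 2, so m = 5·2 = 10.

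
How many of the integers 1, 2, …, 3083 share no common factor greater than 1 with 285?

1559

Prime factors of 285: 3, 5, 19. Count integers ≤ 3083 divisible by none of them.
By inclusion–exclusion: 3083 − ⌊3083/3⌋ − ⌊3083/5⌋ − ⌊3083/19⌋ + ⌊3083/15⌋ + ⌊3083/57⌋ + ⌊3083/95⌋ − ⌊3083/285⌋ = 1559.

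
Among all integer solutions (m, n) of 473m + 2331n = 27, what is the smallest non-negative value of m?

621

Euclid: 2331 = 4·473 + 439; 473 = 1·439 + 34; 439 = 12·34 + 31; 34 = 1·31 + 3; 31 = 10·3 + 1; 3 = 3·1 + 0 → gcd = 1; 27 = 1·27.
Back-substitution yields 473·(-754) + 2331·(153) = 1, so one solution is m = -754·27 = -20358, n = 153·27 = 4131.
Solutions in m differ by 2331/1 = 2331; the one in [0, 2331) is -20358 mod 2331 = 621.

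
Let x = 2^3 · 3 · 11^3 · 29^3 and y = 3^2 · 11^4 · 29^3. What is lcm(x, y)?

max exponent per prime: 2^3 · 3^2 · 11^4 · 29^3 = 25709713128

25709713128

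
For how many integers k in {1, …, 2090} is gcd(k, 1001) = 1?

Prime factors of 1001: 7, 11, 13. Count integers ≤ 2090 divisible by none of them.
By inclusion–exclusion: 2090 − ⌊2090/7⌋ − ⌊2090/11⌋ − ⌊2090/13⌋ + ⌊2090/77⌋ + ⌊2090/91⌋ + ⌊2090/143⌋ − ⌊2090/1001⌋ = 1503.

1503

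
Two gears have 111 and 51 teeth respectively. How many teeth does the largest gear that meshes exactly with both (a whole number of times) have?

3

111 = 3 · 37
51 = 3 · 17
Common: 3 = 3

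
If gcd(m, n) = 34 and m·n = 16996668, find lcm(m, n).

Since gcd(m,n)·lcm(m,n) = mn, lcm = 16996668/34 = 499902.

499902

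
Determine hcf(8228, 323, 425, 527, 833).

gcd(8228, 323): 8228 = 25·323 + 153; 323 = 2·153 + 17; 153 = 9·17 + 0 → 17
gcd(17, 425): 425 = 25·17 + 0 → 17
gcd(17, 527): 527 = 31·17 + 0 → 17
gcd(17, 833): 833 = 49·17 + 0 → 17

17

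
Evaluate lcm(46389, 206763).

46389 = 3 · 7 · 47²; 206763 = 3 · 41³
max exponents: 3 · 7 · 41³ · 47² = 3197176269

3197176269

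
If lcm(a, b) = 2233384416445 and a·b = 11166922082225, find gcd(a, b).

5

gcd·lcm = product, so gcd = 11166922082225/2233384416445 = 5.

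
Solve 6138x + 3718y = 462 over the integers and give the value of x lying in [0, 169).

140

gcd(6138, 3718) = 22 (Euclid: 6138 = 1·3718 + 2420; 3718 = 1·2420 + 1298; 2420 = 1·1298 + 1122; 1298 = 1·1122 + 176; 1122 = 6·176 + 66; 176 = 2·66 + 44; 66 = 1·44 + 22; 44 = 2·22 + 0), and 22 | 462.
Extended Euclid: 6138·(63) + 3718·(-104) = 22. Scale by 21: x₀ = 1323.
General solution x = x₀ + 169t; reducing mod 169 gives x = 140 (and y = -231).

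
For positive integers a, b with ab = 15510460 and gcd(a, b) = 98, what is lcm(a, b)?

For any two positive integers, gcd × lcm equals their product. Hence lcm = 15510460 / 98 = 158270.

158270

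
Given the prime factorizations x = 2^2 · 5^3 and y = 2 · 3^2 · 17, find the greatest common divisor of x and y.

2

min exponent per shared prime: 2 = 2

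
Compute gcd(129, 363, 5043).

129 = 3 · 43; 363 = 3 · 11²; 5043 = 3 · 41²
gcd takes min exponent of each prime: 3 = 3

3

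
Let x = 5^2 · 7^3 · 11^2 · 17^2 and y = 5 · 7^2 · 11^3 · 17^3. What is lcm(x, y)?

56073665725

max exponent per prime: 5^2 · 7^3 · 11^3 · 17^3 = 56073665725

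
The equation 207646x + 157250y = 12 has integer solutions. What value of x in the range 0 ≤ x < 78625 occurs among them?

68197

gcd(207646, 157250) = 2 (Euclid: 207646 = 1·157250 + 50396; 157250 = 3·50396 + 6062; 50396 = 8·6062 + 1900; 6062 = 3·1900 + 362; 1900 = 5·362 + 90; 362 = 4·90 + 2; 90 = 45·2 + 0), and 2 | 12.
Extended Euclid: 207646·(-1738) + 157250·(2295) = 2. Scale by 6: x₀ = -10428.
General solution x = x₀ + 78625t; reducing mod 78625 gives x = 68197 (and y = -90053).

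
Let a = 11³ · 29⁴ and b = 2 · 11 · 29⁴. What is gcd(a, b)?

min exponent per shared prime: 11 · 29⁴ = 7780091

7780091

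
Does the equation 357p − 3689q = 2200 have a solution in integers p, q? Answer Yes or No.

By Bézout, 357p − 3689q = 2200 has integer solutions iff gcd(357, 3689) | 2200.
Euclid: 3689 = 10·357 + 119; 357 = 3·119 + 0. gcd = 119; 2200 mod 119 = 58. No.

No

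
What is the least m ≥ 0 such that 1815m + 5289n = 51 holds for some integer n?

Reduce mod 5289: 1815m ≡ 51 (mod 5289). With g = gcd(1815, 5289) = 3 dividing 51, divide through: 605m ≡ 17 (mod 1763).
Since gcd(605, 1763) = 1, m ≡ 17·(605)⁻¹ ≡ 1052 (mod 1763). Smallest non-negative: 1052.

1052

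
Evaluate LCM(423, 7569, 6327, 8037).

lcm(423, 7569) = 423·7569/gcd = 3201687/9 = 355743
lcm(355743, 6327) = 355743·6327/gcd = 2250785961/9 = 250087329
lcm(250087329, 8037) = 250087329·8037/gcd = 2009951863173/8037 = 250087329

250087329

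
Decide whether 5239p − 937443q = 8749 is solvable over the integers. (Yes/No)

By Bézout, 5239p − 937443q = 8749 has integer solutions iff gcd(5239, 937443) | 8749.
Euclid: 937443 = 178·5239 + 4901; 5239 = 1·4901 + 338; 4901 = 14·338 + 169; 338 = 2·169 + 0. gcd = 169; 8749 mod 169 = 130. No.

No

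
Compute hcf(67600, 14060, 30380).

67600 = 2⁴ · 5² · 13²; 14060 = 2² · 5 · 19 · 37; 30380 = 2² · 5 · 7² · 31
gcd takes min exponent of each prime: 2² · 5 = 20

20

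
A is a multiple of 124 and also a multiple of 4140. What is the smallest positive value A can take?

gcd first: 4140 = 33·124 + 48; 124 = 2·48 + 28; 48 = 1·28 + 20; 28 = 1·20 + 8; 20 = 2·8 + 4; 8 = 2·4 + 0 → gcd = 4
lcm = 124·4140/gcd = 513360/4 = 128340

128340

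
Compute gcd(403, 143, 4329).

gcd(403, 143): 403 = 2·143 + 117; 143 = 1·117 + 26; 117 = 4·26 + 13; 26 = 2·13 + 0 → 13
gcd(13, 4329): 4329 = 333·13 + 0 → 13

13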